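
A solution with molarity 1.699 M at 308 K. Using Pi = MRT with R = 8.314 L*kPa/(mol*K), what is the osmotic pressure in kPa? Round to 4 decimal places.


Osmotic pressure (van't Hoff): Pi = M*R*T.
RT = 8.314 * 308 = 2560.712
Pi = 1.699 * 2560.712
Pi = 4350.649688 kPa, rounded to 4 dp:

4350.6497 kPa


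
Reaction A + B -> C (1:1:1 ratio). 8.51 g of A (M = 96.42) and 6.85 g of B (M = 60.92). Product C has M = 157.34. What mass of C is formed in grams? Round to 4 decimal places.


Find moles of each reactant; the smaller value is the limiting reagent in a 1:1:1 reaction, so moles_C equals moles of the limiter.
n_A = mass_A / M_A = 8.51 / 96.42 = 0.08826 mol
n_B = mass_B / M_B = 6.85 / 60.92 = 0.112443 mol
Limiting reagent: A (smaller), n_limiting = 0.08826 mol
mass_C = n_limiting * M_C = 0.08826 * 157.34
mass_C = 13.8868284 g, rounded to 4 dp:

13.8868 g


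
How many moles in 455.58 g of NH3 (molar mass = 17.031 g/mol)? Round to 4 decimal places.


n = mass / M
n = 455.58 / 17.031
n = 26.75004404 mol, rounded to 4 dp:

26.7500 mol


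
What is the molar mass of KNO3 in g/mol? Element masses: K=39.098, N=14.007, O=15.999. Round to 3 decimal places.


M = sum(count * atomic_mass) over atoms.
M = 1*39.098 + 1*14.007 + 3*15.999
M = 39.098 + 14.007 + 47.997
M = 101.102 g/mol, rounded to 3 dp:

101.102 g/mol


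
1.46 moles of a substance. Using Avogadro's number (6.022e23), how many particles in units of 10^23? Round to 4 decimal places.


N = n * NA, then divide by 1e23 for the requested units.
N / 1e23 = n * 6.022
N / 1e23 = 1.46 * 6.022
N / 1e23 = 8.79212, rounded to 4 dp:

8.7921


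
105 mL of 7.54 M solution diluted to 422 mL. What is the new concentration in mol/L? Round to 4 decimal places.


Dilution: M1*V1 = M2*V2, solve for M2.
M2 = M1*V1 / V2
M2 = 7.54 * 105 / 422
M2 = 791.7 / 422
M2 = 1.87606635 mol/L, rounded to 4 dp:

1.8761 mol/L


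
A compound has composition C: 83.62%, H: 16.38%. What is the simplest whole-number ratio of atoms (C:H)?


Assume 100 g of compound, divide each mass% by atomic mass to get moles, then normalize by the smallest to get a raw atom ratio.
Moles per 100 g: C: 83.62/12.011 = 6.962, H: 16.38/1.008 = 16.25
Raw ratio (divide by min = 6.962): C: 1.0, H: 2.334
Multiply by 3 to clear fractions: C: 3.0 ~= 3, H: 7.002 ~= 7
Reduce by GCD to get the simplest whole-number ratio:

3:7


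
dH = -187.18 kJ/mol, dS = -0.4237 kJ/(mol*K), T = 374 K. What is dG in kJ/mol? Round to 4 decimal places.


Gibbs: dG = dH - T*dS (consistent units, dS already in kJ/(mol*K)).
T*dS = 374 * -0.4237 = -158.4638
dG = -187.18 - (-158.4638)
dG = -28.7162 kJ/mol, rounded to 4 dp:

-28.7162 kJ/mol


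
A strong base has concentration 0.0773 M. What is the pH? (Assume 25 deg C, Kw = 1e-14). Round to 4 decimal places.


A strong base dissociates completely, so [OH-] equals the given concentration.
pOH = -log10([OH-]) = -log10(0.0773) = 1.111821
pH = 14 - pOH = 14 - 1.111821
pH = 12.888179, rounded to 4 dp:

12.8882


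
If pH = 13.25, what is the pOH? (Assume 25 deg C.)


At 25 deg C, pH + pOH = 14.
pOH = 14 - pH = 14 - 13.25
pOH = 0.75:

0.75


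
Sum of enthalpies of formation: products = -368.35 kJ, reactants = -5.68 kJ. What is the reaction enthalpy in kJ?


dH_rxn = sum(dH_f products) - sum(dH_f reactants)
dH_rxn = -368.35 - (-5.68)
dH_rxn = -362.67 kJ:

-362.67 kJ


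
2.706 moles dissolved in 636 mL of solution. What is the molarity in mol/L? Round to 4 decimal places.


Convert volume to liters: V_L = V_mL / 1000.
V_L = 636 / 1000 = 0.636 L
M = n / V_L = 2.706 / 0.636
M = 4.25471698 mol/L, rounded to 4 dp:

4.2547 mol/L


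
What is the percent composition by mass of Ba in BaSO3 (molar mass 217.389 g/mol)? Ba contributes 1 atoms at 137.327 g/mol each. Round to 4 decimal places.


pct = 100 * (n_elem * M_elem) / M_total
mass_contribution = 1 * 137.327 = 137.327 g/mol
pct = 100 * 137.327 / 217.389
pct = 63.17108961 %, rounded to 4 dp:

63.1711 %


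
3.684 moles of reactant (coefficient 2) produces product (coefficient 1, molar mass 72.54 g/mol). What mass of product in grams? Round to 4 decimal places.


Use the coefficient ratio to convert reactant moles to product moles, then multiply by the product's molar mass.
moles_P = moles_R * (coeff_P / coeff_R) = 3.684 * (1/2) = 1.842
mass_P = moles_P * M_P = 1.842 * 72.54
mass_P = 133.61868 g, rounded to 4 dp:

133.6187 g


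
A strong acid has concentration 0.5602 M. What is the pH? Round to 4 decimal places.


A strong acid dissociates completely, so [H+] equals the given concentration.
pH = -log10([H+]) = -log10(0.5602)
pH = 0.2516569, rounded to 4 dp:

0.2517


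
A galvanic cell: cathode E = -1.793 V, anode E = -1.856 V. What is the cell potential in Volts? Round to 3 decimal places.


Standard cell potential: E_cell = E_cathode - E_anode.
E_cell = -1.793 - (-1.856)
E_cell = 0.063 V, rounded to 3 dp:

0.063 V


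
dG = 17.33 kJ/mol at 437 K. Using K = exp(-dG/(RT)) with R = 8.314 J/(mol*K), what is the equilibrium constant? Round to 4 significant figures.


dG is in kJ/mol; multiply by 1000 to match R in J/(mol*K).
RT = 8.314 * 437 = 3633.218 J/mol
exponent = -dG*1000 / (RT) = -(17.33*1000) / 3633.218 = -4.76987618
K = exp(-4.76987618)
K = 0.0084814303, rounded to 4 significant figures:

0.008481


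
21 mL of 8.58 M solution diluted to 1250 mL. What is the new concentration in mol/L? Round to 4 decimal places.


Dilution: M1*V1 = M2*V2, solve for M2.
M2 = M1*V1 / V2
M2 = 8.58 * 21 / 1250
M2 = 180.18 / 1250
M2 = 0.144144 mol/L, rounded to 4 dp:

0.1441 mol/L


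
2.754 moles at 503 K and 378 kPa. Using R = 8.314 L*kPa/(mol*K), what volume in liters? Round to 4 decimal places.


PV = nRT, solve for V = nRT / P.
nRT = 2.754 * 8.314 * 503 = 11517.0683
V = 11517.0683 / 378
V = 30.46843466 L, rounded to 4 dp:

30.4684 L


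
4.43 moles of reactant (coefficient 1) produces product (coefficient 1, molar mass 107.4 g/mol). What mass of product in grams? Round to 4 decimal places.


Use the coefficient ratio to convert reactant moles to product moles, then multiply by the product's molar mass.
moles_P = moles_R * (coeff_P / coeff_R) = 4.43 * (1/1) = 4.43
mass_P = moles_P * M_P = 4.43 * 107.4
mass_P = 475.782 g, rounded to 4 dp:

475.7820 g


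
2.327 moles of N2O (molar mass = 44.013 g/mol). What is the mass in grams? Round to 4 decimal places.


mass = n * M
mass = 2.327 * 44.013
mass = 102.418251 g, rounded to 4 dp:

102.4183 g


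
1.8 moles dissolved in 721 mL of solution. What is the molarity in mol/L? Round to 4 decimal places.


Convert volume to liters: V_L = V_mL / 1000.
V_L = 721 / 1000 = 0.721 L
M = n / V_L = 1.8 / 0.721
M = 2.49653259 mol/L, rounded to 4 dp:

2.4965 mol/L


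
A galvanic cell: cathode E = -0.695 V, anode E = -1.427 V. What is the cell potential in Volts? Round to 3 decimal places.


Standard cell potential: E_cell = E_cathode - E_anode.
E_cell = -0.695 - (-1.427)
E_cell = 0.732 V, rounded to 3 dp:

0.732 V


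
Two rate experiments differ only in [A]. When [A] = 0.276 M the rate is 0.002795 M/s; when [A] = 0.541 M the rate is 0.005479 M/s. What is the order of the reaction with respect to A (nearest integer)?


Rate is proportional to [A]^n, so rate2/rate1 = ([A]2/[A]1)^n. Take logs to solve for n.
rate2/rate1 = 0.005479 / 0.002795 = 1.9603
[A]2/[A]1 = 0.541 / 0.276 = 1.9601
n = ln(1.9603) / ln(1.9601) = 1.0
Nearest integer order:

1


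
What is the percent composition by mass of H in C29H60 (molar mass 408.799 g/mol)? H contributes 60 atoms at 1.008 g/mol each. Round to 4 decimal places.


pct = 100 * (n_elem * M_elem) / M_total
mass_contribution = 60 * 1.008 = 60.48 g/mol
pct = 100 * 60.48 / 408.799
pct = 14.79455674 %, rounded to 4 dp:

14.7946 %


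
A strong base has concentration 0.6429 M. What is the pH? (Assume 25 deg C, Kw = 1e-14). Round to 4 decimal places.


A strong base dissociates completely, so [OH-] equals the given concentration.
pOH = -log10([OH-]) = -log10(0.6429) = 0.191857
pH = 14 - pOH = 14 - 0.191857
pH = 13.808143, rounded to 4 dp:

13.8081


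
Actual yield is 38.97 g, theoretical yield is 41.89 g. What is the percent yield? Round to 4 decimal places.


% yield = 100 * actual / theoretical
% yield = 100 * 38.97 / 41.89
% yield = 93.02936262 %, rounded to 4 dp:

93.0294 %


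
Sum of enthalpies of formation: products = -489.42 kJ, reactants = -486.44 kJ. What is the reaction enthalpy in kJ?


dH_rxn = sum(dH_f products) - sum(dH_f reactants)
dH_rxn = -489.42 - (-486.44)
dH_rxn = -2.98 kJ:

-2.98 kJ


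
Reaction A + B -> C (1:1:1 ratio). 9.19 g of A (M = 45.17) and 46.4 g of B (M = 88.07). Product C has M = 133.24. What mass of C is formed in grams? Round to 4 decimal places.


Find moles of each reactant; the smaller value is the limiting reagent in a 1:1:1 reaction, so moles_C equals moles of the limiter.
n_A = mass_A / M_A = 9.19 / 45.17 = 0.203454 mol
n_B = mass_B / M_B = 46.4 / 88.07 = 0.526854 mol
Limiting reagent: A (smaller), n_limiting = 0.203454 mol
mass_C = n_limiting * M_C = 0.203454 * 133.24
mass_C = 27.10821096 g, rounded to 4 dp:

27.1082 g


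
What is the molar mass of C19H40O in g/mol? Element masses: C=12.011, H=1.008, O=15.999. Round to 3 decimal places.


M = sum(count * atomic_mass) over atoms.
M = 19*12.011 + 40*1.008 + 1*15.999
M = 228.209 + 40.32 + 15.999
M = 284.528 g/mol, rounded to 3 dp:

284.528 g/mol


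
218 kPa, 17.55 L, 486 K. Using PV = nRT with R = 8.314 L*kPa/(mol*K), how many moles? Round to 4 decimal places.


PV = nRT, solve for n = PV / (RT).
PV = 218 * 17.55 = 3825.9
RT = 8.314 * 486 = 4040.604
n = 3825.9 / 4040.604
n = 0.94686339 mol, rounded to 4 dp:

0.9469 mol


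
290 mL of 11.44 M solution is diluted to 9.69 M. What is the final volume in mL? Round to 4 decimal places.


Dilution: M1*V1 = M2*V2, solve for V2.
V2 = M1*V1 / M2
V2 = 11.44 * 290 / 9.69
V2 = 3317.6 / 9.69
V2 = 342.37358101 mL, rounded to 4 dp:

342.3736 mL


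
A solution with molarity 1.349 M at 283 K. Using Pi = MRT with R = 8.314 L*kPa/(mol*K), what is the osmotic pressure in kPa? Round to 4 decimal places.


Osmotic pressure (van't Hoff): Pi = M*R*T.
RT = 8.314 * 283 = 2352.862
Pi = 1.349 * 2352.862
Pi = 3174.010838 kPa, rounded to 4 dp:

3174.0108 kPa


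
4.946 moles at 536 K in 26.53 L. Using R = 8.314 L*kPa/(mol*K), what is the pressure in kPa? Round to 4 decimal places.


PV = nRT, solve for P = nRT / V.
nRT = 4.946 * 8.314 * 536 = 22040.8796
P = 22040.8796 / 26.53
P = 830.79078779 kPa, rounded to 4 dp:

830.7908 kPa


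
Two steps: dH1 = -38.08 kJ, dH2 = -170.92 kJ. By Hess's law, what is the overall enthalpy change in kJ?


Hess's law: enthalpy is a state function, so add the step enthalpies.
dH_total = dH1 + dH2 = -38.08 + (-170.92)
dH_total = -209.0 kJ:

-209.00 kJ


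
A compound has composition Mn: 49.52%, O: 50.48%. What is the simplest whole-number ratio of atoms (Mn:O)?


Assume 100 g of compound, divide each mass% by atomic mass to get moles, then normalize by the smallest to get a raw atom ratio.
Moles per 100 g: Mn: 49.52/54.938 = 0.9014, O: 50.48/15.999 = 3.1552
Raw ratio (divide by min = 0.9014): Mn: 1.0, O: 3.5
Multiply by 2 to clear fractions: Mn: 2.0 ~= 2, O: 7.001 ~= 7
Reduce by GCD to get the simplest whole-number ratio:

2:7


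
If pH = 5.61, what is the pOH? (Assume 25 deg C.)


At 25 deg C, pH + pOH = 14.
pOH = 14 - pH = 14 - 5.61
pOH = 8.39:

8.39


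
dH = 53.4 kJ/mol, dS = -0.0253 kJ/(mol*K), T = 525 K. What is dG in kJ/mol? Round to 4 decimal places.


Gibbs: dG = dH - T*dS (consistent units, dS already in kJ/(mol*K)).
T*dS = 525 * -0.0253 = -13.2825
dG = 53.4 - (-13.2825)
dG = 66.6825 kJ/mol, rounded to 4 dp:

66.6825 kJ/mol


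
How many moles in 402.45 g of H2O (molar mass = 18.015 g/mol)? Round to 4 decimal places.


n = mass / M
n = 402.45 / 18.015
n = 22.3397169 mol, rounded to 4 dp:

22.3397 mol


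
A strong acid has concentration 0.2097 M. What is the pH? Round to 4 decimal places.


A strong acid dissociates completely, so [H+] equals the given concentration.
pH = -log10([H+]) = -log10(0.2097)
pH = 0.67840157, rounded to 4 dp:

0.6784


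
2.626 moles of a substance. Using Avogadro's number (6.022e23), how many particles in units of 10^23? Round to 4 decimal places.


N = n * NA, then divide by 1e23 for the requested units.
N / 1e23 = n * 6.022
N / 1e23 = 2.626 * 6.022
N / 1e23 = 15.813772, rounded to 4 dp:

15.8138


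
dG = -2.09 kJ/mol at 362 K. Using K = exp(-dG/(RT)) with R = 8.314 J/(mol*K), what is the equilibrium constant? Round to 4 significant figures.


dG is in kJ/mol; multiply by 1000 to match R in J/(mol*K).
RT = 8.314 * 362 = 3009.668 J/mol
exponent = -dG*1000 / (RT) = -(-2.09*1000) / 3009.668 = 0.69442875
K = exp(0.69442875)
K = 2.0025648, rounded to 4 significant figures:

2.003


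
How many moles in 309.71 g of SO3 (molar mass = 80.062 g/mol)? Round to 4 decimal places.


n = mass / M
n = 309.71 / 80.062
n = 3.86837701 mol, rounded to 4 dp:

3.8684 mol


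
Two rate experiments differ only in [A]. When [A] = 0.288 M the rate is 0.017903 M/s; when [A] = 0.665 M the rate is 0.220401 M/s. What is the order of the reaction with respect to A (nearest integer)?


Rate is proportional to [A]^n, so rate2/rate1 = ([A]2/[A]1)^n. Take logs to solve for n.
rate2/rate1 = 0.220401 / 0.017903 = 12.3108
[A]2/[A]1 = 0.665 / 0.288 = 2.309
n = ln(12.3108) / ln(2.309) = 3.0
Nearest integer order:

3


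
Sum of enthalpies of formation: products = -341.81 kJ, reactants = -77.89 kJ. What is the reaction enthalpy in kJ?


dH_rxn = sum(dH_f products) - sum(dH_f reactants)
dH_rxn = -341.81 - (-77.89)
dH_rxn = -263.92 kJ:

-263.92 kJ


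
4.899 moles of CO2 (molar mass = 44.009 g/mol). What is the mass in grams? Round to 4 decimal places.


mass = n * M
mass = 4.899 * 44.009
mass = 215.600091 g, rounded to 4 dp:

215.6001 g


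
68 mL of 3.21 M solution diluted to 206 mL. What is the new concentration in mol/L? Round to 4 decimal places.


Dilution: M1*V1 = M2*V2, solve for M2.
M2 = M1*V1 / V2
M2 = 3.21 * 68 / 206
M2 = 218.28 / 206
M2 = 1.05961165 mol/L, rounded to 4 dp:

1.0596 mol/L


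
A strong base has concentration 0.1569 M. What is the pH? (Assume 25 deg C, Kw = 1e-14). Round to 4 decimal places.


A strong base dissociates completely, so [OH-] equals the given concentration.
pOH = -log10([OH-]) = -log10(0.1569) = 0.804377
pH = 14 - pOH = 14 - 0.804377
pH = 13.195623, rounded to 4 dp:

13.1956


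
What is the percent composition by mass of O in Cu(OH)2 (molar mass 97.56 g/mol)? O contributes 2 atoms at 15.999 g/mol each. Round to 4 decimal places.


pct = 100 * (n_elem * M_elem) / M_total
mass_contribution = 2 * 15.999 = 31.998 g/mol
pct = 100 * 31.998 / 97.56
pct = 32.79827798 %, rounded to 4 dp:

32.7983 %


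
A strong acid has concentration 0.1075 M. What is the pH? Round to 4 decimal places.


A strong acid dissociates completely, so [H+] equals the given concentration.
pH = -log10([H+]) = -log10(0.1075)
pH = 0.96859154, rounded to 4 dp:

0.9686


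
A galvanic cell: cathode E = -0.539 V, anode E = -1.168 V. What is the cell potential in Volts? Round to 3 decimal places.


Standard cell potential: E_cell = E_cathode - E_anode.
E_cell = -0.539 - (-1.168)
E_cell = 0.629 V, rounded to 3 dp:

0.629 V


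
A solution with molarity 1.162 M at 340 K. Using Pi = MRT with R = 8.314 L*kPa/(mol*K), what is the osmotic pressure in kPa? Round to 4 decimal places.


Osmotic pressure (van't Hoff): Pi = M*R*T.
RT = 8.314 * 340 = 2826.76
Pi = 1.162 * 2826.76
Pi = 3284.69512 kPa, rounded to 4 dp:

3284.6951 kPa


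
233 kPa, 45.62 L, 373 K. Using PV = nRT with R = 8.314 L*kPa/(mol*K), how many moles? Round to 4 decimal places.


PV = nRT, solve for n = PV / (RT).
PV = 233 * 45.62 = 10629.46
RT = 8.314 * 373 = 3101.122
n = 10629.46 / 3101.122
n = 3.42761749 mol, rounded to 4 dp:

3.4276 mol


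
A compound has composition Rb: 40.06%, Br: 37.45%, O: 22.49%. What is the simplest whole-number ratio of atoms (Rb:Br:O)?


Assume 100 g of compound, divide each mass% by atomic mass to get moles, then normalize by the smallest to get a raw atom ratio.
Moles per 100 g: Rb: 40.06/85.468 = 0.4687, Br: 37.45/79.904 = 0.4687, O: 22.49/15.999 = 1.4057
Raw ratio (divide by min = 0.4687): Rb: 1.0, Br: 1.0, O: 2.999
Multiply by 1 to clear fractions: Rb: 1.0 ~= 1, Br: 1.0 ~= 1, O: 2.999 ~= 3
Reduce by GCD to get the simplest whole-number ratio:

1:1:3


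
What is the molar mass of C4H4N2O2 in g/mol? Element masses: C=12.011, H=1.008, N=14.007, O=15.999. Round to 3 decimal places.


M = sum(count * atomic_mass) over atoms.
M = 4*12.011 + 4*1.008 + 2*14.007 + 2*15.999
M = 48.044 + 4.032 + 28.014 + 31.998
M = 112.088 g/mol, rounded to 3 dp:

112.088 g/mol


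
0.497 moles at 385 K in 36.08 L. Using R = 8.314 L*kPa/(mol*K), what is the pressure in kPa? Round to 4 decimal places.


PV = nRT, solve for P = nRT / V.
nRT = 0.497 * 8.314 * 385 = 1590.8423
P = 1590.8423 / 36.08
P = 44.09208149 kPa, rounded to 4 dp:

44.0921 kPa


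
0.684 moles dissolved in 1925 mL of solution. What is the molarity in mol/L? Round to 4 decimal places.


Convert volume to liters: V_L = V_mL / 1000.
V_L = 1925 / 1000 = 1.925 L
M = n / V_L = 0.684 / 1.925
M = 0.35532468 mol/L, rounded to 4 dp:

0.3553 mol/L


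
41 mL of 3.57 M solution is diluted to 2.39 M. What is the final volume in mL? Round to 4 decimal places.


Dilution: M1*V1 = M2*V2, solve for V2.
V2 = M1*V1 / M2
V2 = 3.57 * 41 / 2.39
V2 = 146.37 / 2.39
V2 = 61.24267782 mL, rounded to 4 dp:

61.2427 mL


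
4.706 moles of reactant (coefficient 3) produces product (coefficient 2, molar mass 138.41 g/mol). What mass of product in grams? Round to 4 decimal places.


Use the coefficient ratio to convert reactant moles to product moles, then multiply by the product's molar mass.
moles_P = moles_R * (coeff_P / coeff_R) = 4.706 * (2/3) = 3.137333
mass_P = moles_P * M_P = 3.137333 * 138.41
mass_P = 434.23826053 g, rounded to 4 dp:

434.2383 g


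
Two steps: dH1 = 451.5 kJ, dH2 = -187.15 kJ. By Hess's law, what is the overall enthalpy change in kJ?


Hess's law: enthalpy is a state function, so add the step enthalpies.
dH_total = dH1 + dH2 = 451.5 + (-187.15)
dH_total = 264.35 kJ:

264.35 kJ


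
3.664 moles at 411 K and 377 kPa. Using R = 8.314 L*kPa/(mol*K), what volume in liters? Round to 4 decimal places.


PV = nRT, solve for V = nRT / P.
nRT = 3.664 * 8.314 * 411 = 12520.0859
V = 12520.0859 / 377
V = 33.20977692 L, rounded to 4 dp:

33.2098 L


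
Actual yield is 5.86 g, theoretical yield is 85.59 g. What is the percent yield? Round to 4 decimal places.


% yield = 100 * actual / theoretical
% yield = 100 * 5.86 / 85.59
% yield = 6.84659423 %, rounded to 4 dp:

6.8466 %


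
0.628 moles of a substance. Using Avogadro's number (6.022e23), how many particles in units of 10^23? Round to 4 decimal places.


N = n * NA, then divide by 1e23 for the requested units.
N / 1e23 = n * 6.022
N / 1e23 = 0.628 * 6.022
N / 1e23 = 3.781816, rounded to 4 dp:

3.7818


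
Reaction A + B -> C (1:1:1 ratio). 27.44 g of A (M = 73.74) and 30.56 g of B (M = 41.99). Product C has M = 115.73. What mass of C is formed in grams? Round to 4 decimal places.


Find moles of each reactant; the smaller value is the limiting reagent in a 1:1:1 reaction, so moles_C equals moles of the limiter.
n_A = mass_A / M_A = 27.44 / 73.74 = 0.372118 mol
n_B = mass_B / M_B = 30.56 / 41.99 = 0.727792 mol
Limiting reagent: A (smaller), n_limiting = 0.372118 mol
mass_C = n_limiting * M_C = 0.372118 * 115.73
mass_C = 43.06521614 g, rounded to 4 dp:

43.0652 g


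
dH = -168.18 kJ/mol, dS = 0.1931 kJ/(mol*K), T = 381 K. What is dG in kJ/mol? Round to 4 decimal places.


Gibbs: dG = dH - T*dS (consistent units, dS already in kJ/(mol*K)).
T*dS = 381 * 0.1931 = 73.5711
dG = -168.18 - (73.5711)
dG = -241.7511 kJ/mol, rounded to 4 dp:

-241.7511 kJ/mol


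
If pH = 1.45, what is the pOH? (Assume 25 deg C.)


At 25 deg C, pH + pOH = 14.
pOH = 14 - pH = 14 - 1.45
pOH = 12.55:

12.55


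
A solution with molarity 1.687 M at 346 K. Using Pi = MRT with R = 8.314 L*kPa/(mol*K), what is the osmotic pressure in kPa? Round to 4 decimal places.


Osmotic pressure (van't Hoff): Pi = M*R*T.
RT = 8.314 * 346 = 2876.644
Pi = 1.687 * 2876.644
Pi = 4852.898428 kPa, rounded to 4 dp:

4852.8984 kPa


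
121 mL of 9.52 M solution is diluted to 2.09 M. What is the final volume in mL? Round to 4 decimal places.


Dilution: M1*V1 = M2*V2, solve for V2.
V2 = M1*V1 / M2
V2 = 9.52 * 121 / 2.09
V2 = 1151.92 / 2.09
V2 = 551.15789474 mL, rounded to 4 dp:

551.1579 mL


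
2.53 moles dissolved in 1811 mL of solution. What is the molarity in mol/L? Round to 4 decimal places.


Convert volume to liters: V_L = V_mL / 1000.
V_L = 1811 / 1000 = 1.811 L
M = n / V_L = 2.53 / 1.811
M = 1.39701822 mol/L, rounded to 4 dp:

1.3970 mol/L


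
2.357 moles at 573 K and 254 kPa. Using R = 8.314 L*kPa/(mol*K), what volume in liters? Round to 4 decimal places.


PV = nRT, solve for V = nRT / P.
nRT = 2.357 * 8.314 * 573 = 11228.5642
V = 11228.5642 / 254
V = 44.20694567 L, rounded to 4 dp:

44.2069 L


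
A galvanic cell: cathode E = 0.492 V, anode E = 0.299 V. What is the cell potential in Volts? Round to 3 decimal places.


Standard cell potential: E_cell = E_cathode - E_anode.
E_cell = 0.492 - (0.299)
E_cell = 0.193 V, rounded to 3 dp:

0.193 V


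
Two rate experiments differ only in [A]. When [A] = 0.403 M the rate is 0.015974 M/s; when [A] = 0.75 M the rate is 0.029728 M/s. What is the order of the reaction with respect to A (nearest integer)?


Rate is proportional to [A]^n, so rate2/rate1 = ([A]2/[A]1)^n. Take logs to solve for n.
rate2/rate1 = 0.029728 / 0.015974 = 1.861
[A]2/[A]1 = 0.75 / 0.403 = 1.861
n = ln(1.861) / ln(1.861) = 1.0
Nearest integer order:

1


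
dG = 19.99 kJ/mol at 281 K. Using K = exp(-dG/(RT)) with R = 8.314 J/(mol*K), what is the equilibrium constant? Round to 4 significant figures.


dG is in kJ/mol; multiply by 1000 to match R in J/(mol*K).
RT = 8.314 * 281 = 2336.234 J/mol
exponent = -dG*1000 / (RT) = -(19.99*1000) / 2336.234 = -8.5565059
K = exp(-8.5565059)
K = 0.00019229, rounded to 4 significant figures:

0.0001923


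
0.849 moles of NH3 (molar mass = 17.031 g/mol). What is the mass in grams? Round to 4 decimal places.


mass = n * M
mass = 0.849 * 17.031
mass = 14.459319 g, rounded to 4 dp:

14.4593 g


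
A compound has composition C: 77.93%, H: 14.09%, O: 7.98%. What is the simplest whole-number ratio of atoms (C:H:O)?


Assume 100 g of compound, divide each mass% by atomic mass to get moles, then normalize by the smallest to get a raw atom ratio.
Moles per 100 g: C: 77.93/12.011 = 6.4882, H: 14.09/1.008 = 13.9782, O: 7.98/15.999 = 0.4988
Raw ratio (divide by min = 0.4988): C: 13.008, H: 28.025, O: 1.0
Multiply by 1 to clear fractions: C: 13.008 ~= 13, H: 28.025 ~= 28, O: 1.0 ~= 1
Reduce by GCD to get the simplest whole-number ratio:

13:28:1


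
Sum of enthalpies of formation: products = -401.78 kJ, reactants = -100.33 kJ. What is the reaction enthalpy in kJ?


dH_rxn = sum(dH_f products) - sum(dH_f reactants)
dH_rxn = -401.78 - (-100.33)
dH_rxn = -301.45 kJ:

-301.45 kJ


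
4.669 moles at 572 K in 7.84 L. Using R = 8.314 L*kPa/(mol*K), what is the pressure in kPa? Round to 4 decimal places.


PV = nRT, solve for P = nRT / V.
nRT = 4.669 * 8.314 * 572 = 22203.9338
P = 22203.9338 / 7.84
P = 2832.13441327 kPa, rounded to 4 dp:

2832.1344 kPa


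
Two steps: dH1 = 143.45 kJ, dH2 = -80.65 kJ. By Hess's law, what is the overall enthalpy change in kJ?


Hess's law: enthalpy is a state function, so add the step enthalpies.
dH_total = dH1 + dH2 = 143.45 + (-80.65)
dH_total = 62.8 kJ:

62.80 kJ


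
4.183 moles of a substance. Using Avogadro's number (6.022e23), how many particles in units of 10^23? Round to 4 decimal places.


N = n * NA, then divide by 1e23 for the requested units.
N / 1e23 = n * 6.022
N / 1e23 = 4.183 * 6.022
N / 1e23 = 25.190026, rounded to 4 dp:

25.1900


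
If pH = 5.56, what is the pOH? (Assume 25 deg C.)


At 25 deg C, pH + pOH = 14.
pOH = 14 - pH = 14 - 5.56
pOH = 8.44:

8.44


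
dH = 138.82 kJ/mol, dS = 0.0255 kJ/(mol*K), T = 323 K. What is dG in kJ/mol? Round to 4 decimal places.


Gibbs: dG = dH - T*dS (consistent units, dS already in kJ/(mol*K)).
T*dS = 323 * 0.0255 = 8.2365
dG = 138.82 - (8.2365)
dG = 130.5835 kJ/mol, rounded to 4 dp:

130.5835 kJ/mol


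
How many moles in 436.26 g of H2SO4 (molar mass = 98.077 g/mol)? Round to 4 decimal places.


n = mass / M
n = 436.26 / 98.077
n = 4.44813769 mol, rounded to 4 dp:

4.4481 mol


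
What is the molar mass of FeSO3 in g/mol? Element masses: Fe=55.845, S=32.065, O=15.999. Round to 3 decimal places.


M = sum(count * atomic_mass) over atoms.
M = 1*55.845 + 1*32.065 + 3*15.999
M = 55.845 + 32.065 + 47.997
M = 135.907 g/mol, rounded to 3 dp:

135.907 g/mol


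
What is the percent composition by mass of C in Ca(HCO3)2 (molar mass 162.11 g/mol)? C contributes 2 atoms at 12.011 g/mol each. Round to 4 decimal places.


pct = 100 * (n_elem * M_elem) / M_total
mass_contribution = 2 * 12.011 = 24.022 g/mol
pct = 100 * 24.022 / 162.11
pct = 14.81833323 %, rounded to 4 dp:

14.8183 %


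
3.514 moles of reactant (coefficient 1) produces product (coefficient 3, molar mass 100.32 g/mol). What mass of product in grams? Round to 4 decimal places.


Use the coefficient ratio to convert reactant moles to product moles, then multiply by the product's molar mass.
moles_P = moles_R * (coeff_P / coeff_R) = 3.514 * (3/1) = 10.542
mass_P = moles_P * M_P = 10.542 * 100.32
mass_P = 1057.57344 g, rounded to 4 dp:

1057.5734 g


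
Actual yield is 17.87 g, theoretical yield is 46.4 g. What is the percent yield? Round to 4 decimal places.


% yield = 100 * actual / theoretical
% yield = 100 * 17.87 / 46.4
% yield = 38.51293103 %, rounded to 4 dp:

38.5129 %


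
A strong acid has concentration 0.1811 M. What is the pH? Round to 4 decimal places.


A strong acid dissociates completely, so [H+] equals the given concentration.
pH = -log10([H+]) = -log10(0.1811)
pH = 0.74208155, rounded to 4 dp:

0.7421


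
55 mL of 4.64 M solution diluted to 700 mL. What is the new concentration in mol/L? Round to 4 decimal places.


Dilution: M1*V1 = M2*V2, solve for M2.
M2 = M1*V1 / V2
M2 = 4.64 * 55 / 700
M2 = 255.2 / 700
M2 = 0.36457143 mol/L, rounded to 4 dp:

0.3646 mol/L


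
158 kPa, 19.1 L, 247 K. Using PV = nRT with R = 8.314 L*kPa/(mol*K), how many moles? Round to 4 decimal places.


PV = nRT, solve for n = PV / (RT).
PV = 158 * 19.1 = 3017.8
RT = 8.314 * 247 = 2053.558
n = 3017.8 / 2053.558
n = 1.469547 mol, rounded to 4 dp:

1.4695 mol


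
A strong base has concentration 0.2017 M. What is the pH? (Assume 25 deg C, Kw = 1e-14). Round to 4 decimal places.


A strong base dissociates completely, so [OH-] equals the given concentration.
pOH = -log10([OH-]) = -log10(0.2017) = 0.695294
pH = 14 - pOH = 14 - 0.695294
pH = 13.304706, rounded to 4 dp:

13.3047


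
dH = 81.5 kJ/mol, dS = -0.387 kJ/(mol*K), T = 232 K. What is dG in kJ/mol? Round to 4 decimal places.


Gibbs: dG = dH - T*dS (consistent units, dS already in kJ/(mol*K)).
T*dS = 232 * -0.387 = -89.784
dG = 81.5 - (-89.784)
dG = 171.284 kJ/mol, rounded to 4 dp:

171.2840 kJ/mol


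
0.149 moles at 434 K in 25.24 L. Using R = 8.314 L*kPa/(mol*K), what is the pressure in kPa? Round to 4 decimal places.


PV = nRT, solve for P = nRT / V.
nRT = 0.149 * 8.314 * 434 = 537.6331
P = 537.6331 / 25.24
P = 21.30083597 kPa, rounded to 4 dp:

21.3008 kPa


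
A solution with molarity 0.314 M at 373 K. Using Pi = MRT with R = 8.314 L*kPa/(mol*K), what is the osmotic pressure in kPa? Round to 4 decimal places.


Osmotic pressure (van't Hoff): Pi = M*R*T.
RT = 8.314 * 373 = 3101.122
Pi = 0.314 * 3101.122
Pi = 973.752308 kPa, rounded to 4 dp:

973.7523 kPa


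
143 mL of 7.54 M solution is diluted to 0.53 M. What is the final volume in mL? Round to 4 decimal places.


Dilution: M1*V1 = M2*V2, solve for V2.
V2 = M1*V1 / M2
V2 = 7.54 * 143 / 0.53
V2 = 1078.22 / 0.53
V2 = 2034.37735849 mL, rounded to 4 dp:

2034.3774 mL


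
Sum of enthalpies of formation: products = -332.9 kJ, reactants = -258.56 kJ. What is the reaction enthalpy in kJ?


dH_rxn = sum(dH_f products) - sum(dH_f reactants)
dH_rxn = -332.9 - (-258.56)
dH_rxn = -74.34 kJ:

-74.34 kJ


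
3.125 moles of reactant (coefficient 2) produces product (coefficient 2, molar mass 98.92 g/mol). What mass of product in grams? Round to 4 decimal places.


Use the coefficient ratio to convert reactant moles to product moles, then multiply by the product's molar mass.
moles_P = moles_R * (coeff_P / coeff_R) = 3.125 * (2/2) = 3.125
mass_P = moles_P * M_P = 3.125 * 98.92
mass_P = 309.125 g, rounded to 4 dp:

309.1250 g


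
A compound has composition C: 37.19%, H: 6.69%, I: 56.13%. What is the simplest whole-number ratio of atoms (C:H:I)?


Assume 100 g of compound, divide each mass% by atomic mass to get moles, then normalize by the smallest to get a raw atom ratio.
Moles per 100 g: C: 37.19/12.011 = 3.0963, H: 6.69/1.008 = 6.6369, I: 56.13/126.904 = 0.4423
Raw ratio (divide by min = 0.4423): C: 7.0, H: 15.005, I: 1.0
Multiply by 1 to clear fractions: C: 7.0 ~= 7, H: 15.005 ~= 15, I: 1.0 ~= 1
Reduce by GCD to get the simplest whole-number ratio:

7:15:1


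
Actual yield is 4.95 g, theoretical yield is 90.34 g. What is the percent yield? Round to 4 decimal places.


% yield = 100 * actual / theoretical
% yield = 100 * 4.95 / 90.34
% yield = 5.47930042 %, rounded to 4 dp:

5.4793 %


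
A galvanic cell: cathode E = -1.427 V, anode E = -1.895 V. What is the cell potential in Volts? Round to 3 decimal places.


Standard cell potential: E_cell = E_cathode - E_anode.
E_cell = -1.427 - (-1.895)
E_cell = 0.468 V, rounded to 3 dp:

0.468 V


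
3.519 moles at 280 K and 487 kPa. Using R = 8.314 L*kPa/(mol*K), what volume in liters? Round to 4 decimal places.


PV = nRT, solve for V = nRT / P.
nRT = 3.519 * 8.314 * 280 = 8191.9505
V = 8191.9505 / 487
V = 16.82125359 L, rounded to 4 dp:

16.8213 L


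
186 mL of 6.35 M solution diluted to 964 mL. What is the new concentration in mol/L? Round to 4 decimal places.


Dilution: M1*V1 = M2*V2, solve for M2.
M2 = M1*V1 / V2
M2 = 6.35 * 186 / 964
M2 = 1181.1 / 964
M2 = 1.22520747 mol/L, rounded to 4 dp:

1.2252 mol/L


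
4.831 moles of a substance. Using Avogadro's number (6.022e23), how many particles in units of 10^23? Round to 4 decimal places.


N = n * NA, then divide by 1e23 for the requested units.
N / 1e23 = n * 6.022
N / 1e23 = 4.831 * 6.022
N / 1e23 = 29.092282, rounded to 4 dp:

29.0923


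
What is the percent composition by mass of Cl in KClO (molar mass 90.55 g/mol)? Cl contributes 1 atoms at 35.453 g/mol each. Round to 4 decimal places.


pct = 100 * (n_elem * M_elem) / M_total
mass_contribution = 1 * 35.453 = 35.453 g/mol
pct = 100 * 35.453 / 90.55
pct = 39.15295417 %, rounded to 4 dp:

39.1530 %


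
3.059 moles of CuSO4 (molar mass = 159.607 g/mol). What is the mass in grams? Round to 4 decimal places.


mass = n * M
mass = 3.059 * 159.607
mass = 488.237813 g, rounded to 4 dp:

488.2378 g


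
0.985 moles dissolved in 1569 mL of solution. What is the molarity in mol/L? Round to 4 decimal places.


Convert volume to liters: V_L = V_mL / 1000.
V_L = 1569 / 1000 = 1.569 L
M = n / V_L = 0.985 / 1.569
M = 0.6277884 mol/L, rounded to 4 dp:

0.6278 mol/L


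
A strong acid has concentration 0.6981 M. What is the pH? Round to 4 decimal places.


A strong acid dissociates completely, so [H+] equals the given concentration.
pH = -log10([H+]) = -log10(0.6981)
pH = 0.15608236, rounded to 4 dp:

0.1561


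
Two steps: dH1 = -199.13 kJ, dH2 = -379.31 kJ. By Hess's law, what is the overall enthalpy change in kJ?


Hess's law: enthalpy is a state function, so add the step enthalpies.
dH_total = dH1 + dH2 = -199.13 + (-379.31)
dH_total = -578.44 kJ:

-578.44 kJ


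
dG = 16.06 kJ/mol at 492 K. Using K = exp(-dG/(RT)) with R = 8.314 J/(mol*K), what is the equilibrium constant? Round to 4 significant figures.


dG is in kJ/mol; multiply by 1000 to match R in J/(mol*K).
RT = 8.314 * 492 = 4090.488 J/mol
exponent = -dG*1000 / (RT) = -(16.06*1000) / 4090.488 = -3.92618191
K = exp(-3.92618191)
K = 0.019718817, rounded to 4 significant figures:

0.01972


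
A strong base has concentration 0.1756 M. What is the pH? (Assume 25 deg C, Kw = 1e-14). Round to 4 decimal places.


A strong base dissociates completely, so [OH-] equals the given concentration.
pOH = -log10([OH-]) = -log10(0.1756) = 0.755475
pH = 14 - pOH = 14 - 0.755475
pH = 13.244525, rounded to 4 dp:

13.2445


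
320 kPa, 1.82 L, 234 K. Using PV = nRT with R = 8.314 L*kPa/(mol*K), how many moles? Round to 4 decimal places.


PV = nRT, solve for n = PV / (RT).
PV = 320 * 1.82 = 582.4
RT = 8.314 * 234 = 1945.476
n = 582.4 / 1945.476
n = 0.29936118 mol, rounded to 4 dp:

0.2994 mol


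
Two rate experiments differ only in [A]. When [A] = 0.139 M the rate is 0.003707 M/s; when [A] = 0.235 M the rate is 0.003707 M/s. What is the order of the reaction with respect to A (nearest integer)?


Rate is proportional to [A]^n, so rate2/rate1 = ([A]2/[A]1)^n. Take logs to solve for n.
rate2/rate1 = 0.003707 / 0.003707 = 1.0
[A]2/[A]1 = 0.235 / 0.139 = 1.6906
n = ln(1.0) / ln(1.6906) = 0.0
Nearest integer order:

0


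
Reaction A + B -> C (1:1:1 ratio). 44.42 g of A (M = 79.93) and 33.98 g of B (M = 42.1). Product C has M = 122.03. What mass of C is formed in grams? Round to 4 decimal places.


Find moles of each reactant; the smaller value is the limiting reagent in a 1:1:1 reaction, so moles_C equals moles of the limiter.
n_A = mass_A / M_A = 44.42 / 79.93 = 0.555736 mol
n_B = mass_B / M_B = 33.98 / 42.1 = 0.807126 mol
Limiting reagent: A (smaller), n_limiting = 0.555736 mol
mass_C = n_limiting * M_C = 0.555736 * 122.03
mass_C = 67.81646408 g, rounded to 4 dp:

67.8165 g


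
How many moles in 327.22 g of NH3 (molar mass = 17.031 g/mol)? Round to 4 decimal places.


n = mass / M
n = 327.22 / 17.031
n = 19.21319946 mol, rounded to 4 dp:

19.2132 mol


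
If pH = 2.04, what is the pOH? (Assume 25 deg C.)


At 25 deg C, pH + pOH = 14.
pOH = 14 - pH = 14 - 2.04
pOH = 11.96:

11.96


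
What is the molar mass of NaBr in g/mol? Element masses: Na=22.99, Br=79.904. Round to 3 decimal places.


M = sum(count * atomic_mass) over atoms.
M = 1*22.99 + 1*79.904
M = 22.99 + 79.904
M = 102.894 g/mol, rounded to 3 dp:

102.894 g/mol


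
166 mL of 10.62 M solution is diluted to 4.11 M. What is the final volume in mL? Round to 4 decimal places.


Dilution: M1*V1 = M2*V2, solve for V2.
V2 = M1*V1 / M2
V2 = 10.62 * 166 / 4.11
V2 = 1762.92 / 4.11
V2 = 428.93430657 mL, rounded to 4 dp:

428.9343 mL


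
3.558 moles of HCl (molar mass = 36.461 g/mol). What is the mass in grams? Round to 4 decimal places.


mass = n * M
mass = 3.558 * 36.461
mass = 129.728238 g, rounded to 4 dp:

129.7282 g


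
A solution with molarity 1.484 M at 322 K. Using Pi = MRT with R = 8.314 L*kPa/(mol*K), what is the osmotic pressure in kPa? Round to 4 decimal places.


Osmotic pressure (van't Hoff): Pi = M*R*T.
RT = 8.314 * 322 = 2677.108
Pi = 1.484 * 2677.108
Pi = 3972.828272 kPa, rounded to 4 dp:

3972.8283 kPa


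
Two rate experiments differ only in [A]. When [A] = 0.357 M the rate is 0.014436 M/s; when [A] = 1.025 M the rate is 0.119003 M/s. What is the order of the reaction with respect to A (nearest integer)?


Rate is proportional to [A]^n, so rate2/rate1 = ([A]2/[A]1)^n. Take logs to solve for n.
rate2/rate1 = 0.119003 / 0.014436 = 8.2435
[A]2/[A]1 = 1.025 / 0.357 = 2.8711
n = ln(8.2435) / ln(2.8711) = 2.0
Nearest integer order:

2


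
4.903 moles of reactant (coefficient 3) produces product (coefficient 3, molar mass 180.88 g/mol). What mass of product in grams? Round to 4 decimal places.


Use the coefficient ratio to convert reactant moles to product moles, then multiply by the product's molar mass.
moles_P = moles_R * (coeff_P / coeff_R) = 4.903 * (3/3) = 4.903
mass_P = moles_P * M_P = 4.903 * 180.88
mass_P = 886.85464 g, rounded to 4 dp:

886.8546 g


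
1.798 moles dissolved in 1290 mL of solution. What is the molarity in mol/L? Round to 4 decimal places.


Convert volume to liters: V_L = V_mL / 1000.
V_L = 1290 / 1000 = 1.29 L
M = n / V_L = 1.798 / 1.29
M = 1.39379845 mol/L, rounded to 4 dp:

1.3938 mol/L


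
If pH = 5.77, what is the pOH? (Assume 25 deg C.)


At 25 deg C, pH + pOH = 14.
pOH = 14 - pH = 14 - 5.77
pOH = 8.23:

8.23


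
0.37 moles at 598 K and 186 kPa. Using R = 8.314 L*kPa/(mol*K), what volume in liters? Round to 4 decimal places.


PV = nRT, solve for V = nRT / P.
nRT = 0.37 * 8.314 * 598 = 1839.5556
V = 1839.5556 / 186
V = 9.89008387 L, rounded to 4 dp:

9.8901 L


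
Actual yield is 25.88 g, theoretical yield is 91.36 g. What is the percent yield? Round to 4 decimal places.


% yield = 100 * actual / theoretical
% yield = 100 * 25.88 / 91.36
% yield = 28.32749562 %, rounded to 4 dp:

28.3275 %


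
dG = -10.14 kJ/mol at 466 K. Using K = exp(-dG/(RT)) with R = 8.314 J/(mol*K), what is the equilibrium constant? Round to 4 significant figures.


dG is in kJ/mol; multiply by 1000 to match R in J/(mol*K).
RT = 8.314 * 466 = 3874.324 J/mol
exponent = -dG*1000 / (RT) = -(-10.14*1000) / 3874.324 = 2.61723077
K = exp(2.61723077)
K = 13.697739, rounded to 4 significant figures:

13.70


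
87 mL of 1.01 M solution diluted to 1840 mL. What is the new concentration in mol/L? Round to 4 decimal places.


Dilution: M1*V1 = M2*V2, solve for M2.
M2 = M1*V1 / V2
M2 = 1.01 * 87 / 1840
M2 = 87.87 / 1840
M2 = 0.04775543 mol/L, rounded to 4 dp:

0.0478 mol/L


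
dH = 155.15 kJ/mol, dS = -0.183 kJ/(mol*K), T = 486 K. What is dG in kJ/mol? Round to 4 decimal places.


Gibbs: dG = dH - T*dS (consistent units, dS already in kJ/(mol*K)).
T*dS = 486 * -0.183 = -88.938
dG = 155.15 - (-88.938)
dG = 244.088 kJ/mol, rounded to 4 dp:

244.0880 kJ/mol


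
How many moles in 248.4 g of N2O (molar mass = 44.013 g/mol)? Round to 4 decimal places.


n = mass / M
n = 248.4 / 44.013
n = 5.64378706 mol, rounded to 4 dp:

5.6438 mol


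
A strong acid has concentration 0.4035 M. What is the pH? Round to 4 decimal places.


A strong acid dissociates completely, so [H+] equals the given concentration.
pH = -log10([H+]) = -log10(0.4035)
pH = 0.39415646, rounded to 4 dp:

0.3942


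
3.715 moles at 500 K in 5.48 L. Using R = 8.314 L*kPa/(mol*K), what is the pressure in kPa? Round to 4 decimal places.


PV = nRT, solve for P = nRT / V.
nRT = 3.715 * 8.314 * 500 = 15443.255
P = 15443.255 / 5.48
P = 2818.11222628 kPa, rounded to 4 dp:

2818.1122 kPa


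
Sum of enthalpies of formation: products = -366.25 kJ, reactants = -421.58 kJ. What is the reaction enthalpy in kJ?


dH_rxn = sum(dH_f products) - sum(dH_f reactants)
dH_rxn = -366.25 - (-421.58)
dH_rxn = 55.33 kJ:

55.33 kJ


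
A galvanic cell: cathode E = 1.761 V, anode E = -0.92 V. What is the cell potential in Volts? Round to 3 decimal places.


Standard cell potential: E_cell = E_cathode - E_anode.
E_cell = 1.761 - (-0.92)
E_cell = 2.681 V, rounded to 3 dp:

2.681 V


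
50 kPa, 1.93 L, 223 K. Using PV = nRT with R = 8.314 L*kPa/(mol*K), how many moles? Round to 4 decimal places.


PV = nRT, solve for n = PV / (RT).
PV = 50 * 1.93 = 96.5
RT = 8.314 * 223 = 1854.022
n = 96.5 / 1854.022
n = 0.052049 mol, rounded to 4 dp:

0.0520 mol


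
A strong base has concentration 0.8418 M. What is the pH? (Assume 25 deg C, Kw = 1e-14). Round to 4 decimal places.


A strong base dissociates completely, so [OH-] equals the given concentration.
pOH = -log10([OH-]) = -log10(0.8418) = 0.074791
pH = 14 - pOH = 14 - 0.074791
pH = 13.925209, rounded to 4 dp:

13.9252
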